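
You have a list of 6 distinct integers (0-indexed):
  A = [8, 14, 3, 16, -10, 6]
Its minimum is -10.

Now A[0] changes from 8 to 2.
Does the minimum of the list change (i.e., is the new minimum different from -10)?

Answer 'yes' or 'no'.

Answer: no

Derivation:
Old min = -10
Change: A[0] 8 -> 2
Changed element was NOT the min; min changes only if 2 < -10.
New min = -10; changed? no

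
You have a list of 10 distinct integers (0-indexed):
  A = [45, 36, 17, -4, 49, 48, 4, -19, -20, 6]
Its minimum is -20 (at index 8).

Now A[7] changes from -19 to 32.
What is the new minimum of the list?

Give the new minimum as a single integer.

Answer: -20

Derivation:
Old min = -20 (at index 8)
Change: A[7] -19 -> 32
Changed element was NOT the old min.
  New min = min(old_min, new_val) = min(-20, 32) = -20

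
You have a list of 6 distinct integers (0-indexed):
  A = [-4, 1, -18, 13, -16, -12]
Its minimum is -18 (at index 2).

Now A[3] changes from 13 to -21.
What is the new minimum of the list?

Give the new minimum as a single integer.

Answer: -21

Derivation:
Old min = -18 (at index 2)
Change: A[3] 13 -> -21
Changed element was NOT the old min.
  New min = min(old_min, new_val) = min(-18, -21) = -21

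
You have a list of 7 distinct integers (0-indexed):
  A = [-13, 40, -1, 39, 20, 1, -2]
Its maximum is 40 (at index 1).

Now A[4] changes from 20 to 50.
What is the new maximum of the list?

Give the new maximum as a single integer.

Answer: 50

Derivation:
Old max = 40 (at index 1)
Change: A[4] 20 -> 50
Changed element was NOT the old max.
  New max = max(old_max, new_val) = max(40, 50) = 50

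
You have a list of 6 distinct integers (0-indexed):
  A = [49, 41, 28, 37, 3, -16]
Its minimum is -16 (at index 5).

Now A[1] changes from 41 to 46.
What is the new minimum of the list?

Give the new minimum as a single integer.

Old min = -16 (at index 5)
Change: A[1] 41 -> 46
Changed element was NOT the old min.
  New min = min(old_min, new_val) = min(-16, 46) = -16

Answer: -16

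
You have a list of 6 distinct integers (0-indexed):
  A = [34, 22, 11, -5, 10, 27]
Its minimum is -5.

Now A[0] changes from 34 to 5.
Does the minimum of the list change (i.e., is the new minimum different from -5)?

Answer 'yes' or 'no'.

Answer: no

Derivation:
Old min = -5
Change: A[0] 34 -> 5
Changed element was NOT the min; min changes only if 5 < -5.
New min = -5; changed? no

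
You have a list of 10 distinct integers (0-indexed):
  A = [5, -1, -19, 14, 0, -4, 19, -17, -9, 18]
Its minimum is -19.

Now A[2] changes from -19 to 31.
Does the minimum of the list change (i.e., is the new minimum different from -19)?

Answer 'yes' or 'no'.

Old min = -19
Change: A[2] -19 -> 31
Changed element was the min; new min must be rechecked.
New min = -17; changed? yes

Answer: yes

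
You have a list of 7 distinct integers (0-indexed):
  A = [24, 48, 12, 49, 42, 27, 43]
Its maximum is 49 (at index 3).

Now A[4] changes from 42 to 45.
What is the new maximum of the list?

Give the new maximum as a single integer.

Old max = 49 (at index 3)
Change: A[4] 42 -> 45
Changed element was NOT the old max.
  New max = max(old_max, new_val) = max(49, 45) = 49

Answer: 49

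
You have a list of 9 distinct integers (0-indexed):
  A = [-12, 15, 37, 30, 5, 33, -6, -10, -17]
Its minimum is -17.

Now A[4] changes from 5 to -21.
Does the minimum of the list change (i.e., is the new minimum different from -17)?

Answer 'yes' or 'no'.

Old min = -17
Change: A[4] 5 -> -21
Changed element was NOT the min; min changes only if -21 < -17.
New min = -21; changed? yes

Answer: yes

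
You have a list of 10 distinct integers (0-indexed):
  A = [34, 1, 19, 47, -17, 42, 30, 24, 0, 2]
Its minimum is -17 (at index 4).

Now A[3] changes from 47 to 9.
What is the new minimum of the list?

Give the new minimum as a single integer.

Old min = -17 (at index 4)
Change: A[3] 47 -> 9
Changed element was NOT the old min.
  New min = min(old_min, new_val) = min(-17, 9) = -17

Answer: -17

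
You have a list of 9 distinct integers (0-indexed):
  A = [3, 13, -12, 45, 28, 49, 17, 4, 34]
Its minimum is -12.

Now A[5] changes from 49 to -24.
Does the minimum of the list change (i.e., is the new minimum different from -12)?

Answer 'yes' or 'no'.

Old min = -12
Change: A[5] 49 -> -24
Changed element was NOT the min; min changes only if -24 < -12.
New min = -24; changed? yes

Answer: yes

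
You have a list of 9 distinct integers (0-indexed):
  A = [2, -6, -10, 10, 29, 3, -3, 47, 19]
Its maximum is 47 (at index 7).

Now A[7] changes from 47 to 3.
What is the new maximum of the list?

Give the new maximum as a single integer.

Answer: 29

Derivation:
Old max = 47 (at index 7)
Change: A[7] 47 -> 3
Changed element WAS the max -> may need rescan.
  Max of remaining elements: 29
  New max = max(3, 29) = 29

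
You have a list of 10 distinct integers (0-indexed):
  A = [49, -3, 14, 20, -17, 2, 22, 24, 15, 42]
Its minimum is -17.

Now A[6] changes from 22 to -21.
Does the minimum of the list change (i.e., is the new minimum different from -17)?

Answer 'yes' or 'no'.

Answer: yes

Derivation:
Old min = -17
Change: A[6] 22 -> -21
Changed element was NOT the min; min changes only if -21 < -17.
New min = -21; changed? yes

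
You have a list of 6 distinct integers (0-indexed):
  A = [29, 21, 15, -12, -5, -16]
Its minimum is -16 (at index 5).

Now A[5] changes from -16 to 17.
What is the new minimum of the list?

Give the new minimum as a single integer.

Old min = -16 (at index 5)
Change: A[5] -16 -> 17
Changed element WAS the min. Need to check: is 17 still <= all others?
  Min of remaining elements: -12
  New min = min(17, -12) = -12

Answer: -12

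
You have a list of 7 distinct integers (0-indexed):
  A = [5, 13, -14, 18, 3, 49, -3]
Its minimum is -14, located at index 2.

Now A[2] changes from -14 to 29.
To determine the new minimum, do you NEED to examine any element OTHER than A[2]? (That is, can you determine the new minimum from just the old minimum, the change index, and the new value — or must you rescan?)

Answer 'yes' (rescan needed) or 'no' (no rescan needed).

Old min = -14 at index 2
Change at index 2: -14 -> 29
Index 2 WAS the min and new value 29 > old min -14. Must rescan other elements to find the new min.
Needs rescan: yes

Answer: yes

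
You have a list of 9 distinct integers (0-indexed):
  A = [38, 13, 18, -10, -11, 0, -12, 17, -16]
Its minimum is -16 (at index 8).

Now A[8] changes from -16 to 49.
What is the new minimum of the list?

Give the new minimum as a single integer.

Answer: -12

Derivation:
Old min = -16 (at index 8)
Change: A[8] -16 -> 49
Changed element WAS the min. Need to check: is 49 still <= all others?
  Min of remaining elements: -12
  New min = min(49, -12) = -12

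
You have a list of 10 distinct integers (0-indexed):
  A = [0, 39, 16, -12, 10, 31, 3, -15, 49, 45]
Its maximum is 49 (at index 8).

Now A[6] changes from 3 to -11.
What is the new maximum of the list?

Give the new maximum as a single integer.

Answer: 49

Derivation:
Old max = 49 (at index 8)
Change: A[6] 3 -> -11
Changed element was NOT the old max.
  New max = max(old_max, new_val) = max(49, -11) = 49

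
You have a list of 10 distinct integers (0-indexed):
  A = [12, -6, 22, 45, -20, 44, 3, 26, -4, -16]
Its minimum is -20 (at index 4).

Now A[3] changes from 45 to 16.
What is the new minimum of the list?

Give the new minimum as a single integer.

Old min = -20 (at index 4)
Change: A[3] 45 -> 16
Changed element was NOT the old min.
  New min = min(old_min, new_val) = min(-20, 16) = -20

Answer: -20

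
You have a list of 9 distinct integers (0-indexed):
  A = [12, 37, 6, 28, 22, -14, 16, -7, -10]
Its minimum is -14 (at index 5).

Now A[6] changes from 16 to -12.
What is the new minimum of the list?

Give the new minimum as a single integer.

Answer: -14

Derivation:
Old min = -14 (at index 5)
Change: A[6] 16 -> -12
Changed element was NOT the old min.
  New min = min(old_min, new_val) = min(-14, -12) = -14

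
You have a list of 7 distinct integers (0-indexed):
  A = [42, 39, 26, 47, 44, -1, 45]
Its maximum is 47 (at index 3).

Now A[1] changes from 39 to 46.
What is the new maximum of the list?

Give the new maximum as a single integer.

Old max = 47 (at index 3)
Change: A[1] 39 -> 46
Changed element was NOT the old max.
  New max = max(old_max, new_val) = max(47, 46) = 47

Answer: 47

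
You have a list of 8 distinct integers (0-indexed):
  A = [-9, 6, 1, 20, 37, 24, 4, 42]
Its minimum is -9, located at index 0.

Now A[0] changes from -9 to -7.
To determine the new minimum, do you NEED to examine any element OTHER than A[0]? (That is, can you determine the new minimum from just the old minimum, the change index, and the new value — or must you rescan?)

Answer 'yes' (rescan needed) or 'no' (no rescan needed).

Answer: yes

Derivation:
Old min = -9 at index 0
Change at index 0: -9 -> -7
Index 0 WAS the min and new value -7 > old min -9. Must rescan other elements to find the new min.
Needs rescan: yes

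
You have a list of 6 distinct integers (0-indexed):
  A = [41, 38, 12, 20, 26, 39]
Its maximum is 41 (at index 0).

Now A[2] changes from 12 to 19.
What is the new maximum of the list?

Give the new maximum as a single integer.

Old max = 41 (at index 0)
Change: A[2] 12 -> 19
Changed element was NOT the old max.
  New max = max(old_max, new_val) = max(41, 19) = 41

Answer: 41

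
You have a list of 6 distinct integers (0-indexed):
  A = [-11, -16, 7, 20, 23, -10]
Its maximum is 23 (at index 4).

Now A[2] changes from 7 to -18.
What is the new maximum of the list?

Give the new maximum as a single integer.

Answer: 23

Derivation:
Old max = 23 (at index 4)
Change: A[2] 7 -> -18
Changed element was NOT the old max.
  New max = max(old_max, new_val) = max(23, -18) = 23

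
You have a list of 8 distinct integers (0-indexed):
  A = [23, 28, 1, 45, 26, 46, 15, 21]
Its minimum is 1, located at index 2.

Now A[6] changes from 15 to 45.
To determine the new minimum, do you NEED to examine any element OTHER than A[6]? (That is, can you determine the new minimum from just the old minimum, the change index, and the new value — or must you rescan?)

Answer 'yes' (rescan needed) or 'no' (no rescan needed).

Old min = 1 at index 2
Change at index 6: 15 -> 45
Index 6 was NOT the min. New min = min(1, 45). No rescan of other elements needed.
Needs rescan: no

Answer: no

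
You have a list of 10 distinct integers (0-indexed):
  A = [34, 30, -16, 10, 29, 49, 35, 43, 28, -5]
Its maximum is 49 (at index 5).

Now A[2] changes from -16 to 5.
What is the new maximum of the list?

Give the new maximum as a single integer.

Answer: 49

Derivation:
Old max = 49 (at index 5)
Change: A[2] -16 -> 5
Changed element was NOT the old max.
  New max = max(old_max, new_val) = max(49, 5) = 49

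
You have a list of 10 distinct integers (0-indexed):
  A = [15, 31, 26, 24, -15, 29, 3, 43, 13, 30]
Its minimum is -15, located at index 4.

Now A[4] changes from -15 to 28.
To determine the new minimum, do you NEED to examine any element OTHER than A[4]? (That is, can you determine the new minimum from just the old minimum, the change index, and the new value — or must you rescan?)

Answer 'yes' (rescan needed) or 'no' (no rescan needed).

Answer: yes

Derivation:
Old min = -15 at index 4
Change at index 4: -15 -> 28
Index 4 WAS the min and new value 28 > old min -15. Must rescan other elements to find the new min.
Needs rescan: yes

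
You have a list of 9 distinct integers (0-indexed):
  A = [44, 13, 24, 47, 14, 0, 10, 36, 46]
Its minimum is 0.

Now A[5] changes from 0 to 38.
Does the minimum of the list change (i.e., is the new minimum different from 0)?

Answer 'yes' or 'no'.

Answer: yes

Derivation:
Old min = 0
Change: A[5] 0 -> 38
Changed element was the min; new min must be rechecked.
New min = 10; changed? yes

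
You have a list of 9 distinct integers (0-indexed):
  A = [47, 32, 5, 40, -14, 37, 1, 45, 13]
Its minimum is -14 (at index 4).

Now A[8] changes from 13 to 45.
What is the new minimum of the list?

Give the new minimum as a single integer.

Answer: -14

Derivation:
Old min = -14 (at index 4)
Change: A[8] 13 -> 45
Changed element was NOT the old min.
  New min = min(old_min, new_val) = min(-14, 45) = -14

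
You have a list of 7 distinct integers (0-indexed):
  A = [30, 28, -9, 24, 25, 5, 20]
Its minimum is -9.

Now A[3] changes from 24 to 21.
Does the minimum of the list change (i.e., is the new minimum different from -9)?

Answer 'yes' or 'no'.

Answer: no

Derivation:
Old min = -9
Change: A[3] 24 -> 21
Changed element was NOT the min; min changes only if 21 < -9.
New min = -9; changed? no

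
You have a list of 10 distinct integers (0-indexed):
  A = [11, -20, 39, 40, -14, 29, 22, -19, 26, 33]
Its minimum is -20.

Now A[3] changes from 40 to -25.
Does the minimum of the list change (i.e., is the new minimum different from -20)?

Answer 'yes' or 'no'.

Answer: yes

Derivation:
Old min = -20
Change: A[3] 40 -> -25
Changed element was NOT the min; min changes only if -25 < -20.
New min = -25; changed? yes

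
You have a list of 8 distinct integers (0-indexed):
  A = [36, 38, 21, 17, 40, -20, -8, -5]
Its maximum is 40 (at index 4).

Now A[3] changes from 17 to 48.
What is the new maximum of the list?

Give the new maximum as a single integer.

Answer: 48

Derivation:
Old max = 40 (at index 4)
Change: A[3] 17 -> 48
Changed element was NOT the old max.
  New max = max(old_max, new_val) = max(40, 48) = 48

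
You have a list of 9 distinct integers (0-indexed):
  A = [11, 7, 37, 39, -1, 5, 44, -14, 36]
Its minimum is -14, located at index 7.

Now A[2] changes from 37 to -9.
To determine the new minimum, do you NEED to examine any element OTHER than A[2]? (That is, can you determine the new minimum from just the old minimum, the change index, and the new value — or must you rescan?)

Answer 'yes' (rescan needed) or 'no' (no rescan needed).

Answer: no

Derivation:
Old min = -14 at index 7
Change at index 2: 37 -> -9
Index 2 was NOT the min. New min = min(-14, -9). No rescan of other elements needed.
Needs rescan: no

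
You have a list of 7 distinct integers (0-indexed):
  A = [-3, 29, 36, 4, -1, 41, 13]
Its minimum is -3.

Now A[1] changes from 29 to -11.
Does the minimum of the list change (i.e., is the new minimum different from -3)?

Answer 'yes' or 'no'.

Answer: yes

Derivation:
Old min = -3
Change: A[1] 29 -> -11
Changed element was NOT the min; min changes only if -11 < -3.
New min = -11; changed? yes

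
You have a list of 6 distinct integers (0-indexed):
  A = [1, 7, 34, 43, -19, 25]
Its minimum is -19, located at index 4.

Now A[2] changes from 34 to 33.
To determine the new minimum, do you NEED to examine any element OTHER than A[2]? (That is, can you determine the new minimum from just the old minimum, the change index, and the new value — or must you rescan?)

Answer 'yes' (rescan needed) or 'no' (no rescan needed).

Answer: no

Derivation:
Old min = -19 at index 4
Change at index 2: 34 -> 33
Index 2 was NOT the min. New min = min(-19, 33). No rescan of other elements needed.
Needs rescan: no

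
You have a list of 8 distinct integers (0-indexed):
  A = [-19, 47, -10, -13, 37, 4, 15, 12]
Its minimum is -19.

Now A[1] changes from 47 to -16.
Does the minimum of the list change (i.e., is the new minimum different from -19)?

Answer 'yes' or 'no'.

Old min = -19
Change: A[1] 47 -> -16
Changed element was NOT the min; min changes only if -16 < -19.
New min = -19; changed? no

Answer: no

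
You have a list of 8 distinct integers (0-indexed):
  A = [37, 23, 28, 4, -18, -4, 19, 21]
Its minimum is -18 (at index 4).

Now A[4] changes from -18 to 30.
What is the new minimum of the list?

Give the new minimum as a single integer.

Old min = -18 (at index 4)
Change: A[4] -18 -> 30
Changed element WAS the min. Need to check: is 30 still <= all others?
  Min of remaining elements: -4
  New min = min(30, -4) = -4

Answer: -4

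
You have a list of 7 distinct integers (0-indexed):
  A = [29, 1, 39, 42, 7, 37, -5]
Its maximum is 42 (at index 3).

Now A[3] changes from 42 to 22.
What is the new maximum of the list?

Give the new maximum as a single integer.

Answer: 39

Derivation:
Old max = 42 (at index 3)
Change: A[3] 42 -> 22
Changed element WAS the max -> may need rescan.
  Max of remaining elements: 39
  New max = max(22, 39) = 39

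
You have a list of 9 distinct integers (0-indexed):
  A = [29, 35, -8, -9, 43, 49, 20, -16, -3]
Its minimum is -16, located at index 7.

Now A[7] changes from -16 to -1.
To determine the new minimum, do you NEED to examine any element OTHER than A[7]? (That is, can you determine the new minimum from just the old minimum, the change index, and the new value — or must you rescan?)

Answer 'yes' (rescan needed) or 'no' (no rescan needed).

Answer: yes

Derivation:
Old min = -16 at index 7
Change at index 7: -16 -> -1
Index 7 WAS the min and new value -1 > old min -16. Must rescan other elements to find the new min.
Needs rescan: yes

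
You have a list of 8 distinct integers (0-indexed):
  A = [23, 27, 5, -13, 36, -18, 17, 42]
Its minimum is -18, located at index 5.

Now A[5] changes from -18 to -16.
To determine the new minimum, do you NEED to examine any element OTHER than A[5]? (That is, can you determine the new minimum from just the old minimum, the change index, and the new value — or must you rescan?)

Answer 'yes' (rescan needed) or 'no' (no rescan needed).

Answer: yes

Derivation:
Old min = -18 at index 5
Change at index 5: -18 -> -16
Index 5 WAS the min and new value -16 > old min -18. Must rescan other elements to find the new min.
Needs rescan: yes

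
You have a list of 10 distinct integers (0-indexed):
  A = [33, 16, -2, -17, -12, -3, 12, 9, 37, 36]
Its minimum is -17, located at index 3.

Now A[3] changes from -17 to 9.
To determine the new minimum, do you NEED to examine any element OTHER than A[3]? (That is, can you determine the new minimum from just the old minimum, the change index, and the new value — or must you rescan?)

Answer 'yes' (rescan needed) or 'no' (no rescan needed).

Old min = -17 at index 3
Change at index 3: -17 -> 9
Index 3 WAS the min and new value 9 > old min -17. Must rescan other elements to find the new min.
Needs rescan: yes

Answer: yes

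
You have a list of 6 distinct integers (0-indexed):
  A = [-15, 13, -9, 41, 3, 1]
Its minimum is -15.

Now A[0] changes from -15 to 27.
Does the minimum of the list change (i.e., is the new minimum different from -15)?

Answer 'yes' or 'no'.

Answer: yes

Derivation:
Old min = -15
Change: A[0] -15 -> 27
Changed element was the min; new min must be rechecked.
New min = -9; changed? yes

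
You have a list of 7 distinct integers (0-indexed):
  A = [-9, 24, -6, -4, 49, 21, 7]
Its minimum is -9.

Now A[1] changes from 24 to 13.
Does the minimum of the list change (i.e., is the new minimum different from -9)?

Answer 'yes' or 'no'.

Old min = -9
Change: A[1] 24 -> 13
Changed element was NOT the min; min changes only if 13 < -9.
New min = -9; changed? no

Answer: no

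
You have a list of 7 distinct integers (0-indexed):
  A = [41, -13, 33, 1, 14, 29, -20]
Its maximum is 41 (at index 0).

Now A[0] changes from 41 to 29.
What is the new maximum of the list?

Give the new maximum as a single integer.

Answer: 33

Derivation:
Old max = 41 (at index 0)
Change: A[0] 41 -> 29
Changed element WAS the max -> may need rescan.
  Max of remaining elements: 33
  New max = max(29, 33) = 33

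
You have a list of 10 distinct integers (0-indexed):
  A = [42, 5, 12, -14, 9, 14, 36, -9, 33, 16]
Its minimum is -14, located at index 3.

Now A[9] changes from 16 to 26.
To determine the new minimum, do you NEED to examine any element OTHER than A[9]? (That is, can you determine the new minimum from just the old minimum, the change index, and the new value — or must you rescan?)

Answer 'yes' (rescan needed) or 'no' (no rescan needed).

Old min = -14 at index 3
Change at index 9: 16 -> 26
Index 9 was NOT the min. New min = min(-14, 26). No rescan of other elements needed.
Needs rescan: no

Answer: no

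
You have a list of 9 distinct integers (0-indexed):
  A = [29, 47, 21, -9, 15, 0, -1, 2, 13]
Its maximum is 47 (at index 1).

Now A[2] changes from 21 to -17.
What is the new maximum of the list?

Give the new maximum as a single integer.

Old max = 47 (at index 1)
Change: A[2] 21 -> -17
Changed element was NOT the old max.
  New max = max(old_max, new_val) = max(47, -17) = 47

Answer: 47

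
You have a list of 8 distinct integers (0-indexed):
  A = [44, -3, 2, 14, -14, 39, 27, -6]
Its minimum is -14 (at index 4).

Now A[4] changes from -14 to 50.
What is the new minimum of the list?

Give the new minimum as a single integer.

Old min = -14 (at index 4)
Change: A[4] -14 -> 50
Changed element WAS the min. Need to check: is 50 still <= all others?
  Min of remaining elements: -6
  New min = min(50, -6) = -6

Answer: -6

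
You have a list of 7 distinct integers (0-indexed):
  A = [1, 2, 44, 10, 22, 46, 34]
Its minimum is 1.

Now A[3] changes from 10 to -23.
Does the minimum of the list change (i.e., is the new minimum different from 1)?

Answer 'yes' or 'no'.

Old min = 1
Change: A[3] 10 -> -23
Changed element was NOT the min; min changes only if -23 < 1.
New min = -23; changed? yes

Answer: yes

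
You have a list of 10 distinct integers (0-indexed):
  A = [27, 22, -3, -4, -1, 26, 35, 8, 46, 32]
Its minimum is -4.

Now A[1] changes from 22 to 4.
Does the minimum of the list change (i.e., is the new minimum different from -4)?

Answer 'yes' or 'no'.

Old min = -4
Change: A[1] 22 -> 4
Changed element was NOT the min; min changes only if 4 < -4.
New min = -4; changed? no

Answer: no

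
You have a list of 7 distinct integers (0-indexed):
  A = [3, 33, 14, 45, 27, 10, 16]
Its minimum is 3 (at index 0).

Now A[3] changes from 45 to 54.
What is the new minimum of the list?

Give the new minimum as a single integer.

Answer: 3

Derivation:
Old min = 3 (at index 0)
Change: A[3] 45 -> 54
Changed element was NOT the old min.
  New min = min(old_min, new_val) = min(3, 54) = 3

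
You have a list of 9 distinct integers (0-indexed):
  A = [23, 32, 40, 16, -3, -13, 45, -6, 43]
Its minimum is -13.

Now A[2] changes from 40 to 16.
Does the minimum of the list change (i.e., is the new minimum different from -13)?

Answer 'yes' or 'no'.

Answer: no

Derivation:
Old min = -13
Change: A[2] 40 -> 16
Changed element was NOT the min; min changes only if 16 < -13.
New min = -13; changed? no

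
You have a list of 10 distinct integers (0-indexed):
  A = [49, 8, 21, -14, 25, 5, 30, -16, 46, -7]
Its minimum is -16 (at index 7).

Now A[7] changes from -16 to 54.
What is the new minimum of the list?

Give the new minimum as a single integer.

Answer: -14

Derivation:
Old min = -16 (at index 7)
Change: A[7] -16 -> 54
Changed element WAS the min. Need to check: is 54 still <= all others?
  Min of remaining elements: -14
  New min = min(54, -14) = -14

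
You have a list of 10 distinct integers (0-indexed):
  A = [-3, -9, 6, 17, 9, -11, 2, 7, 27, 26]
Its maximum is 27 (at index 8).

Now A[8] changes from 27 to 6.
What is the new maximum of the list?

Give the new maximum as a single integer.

Old max = 27 (at index 8)
Change: A[8] 27 -> 6
Changed element WAS the max -> may need rescan.
  Max of remaining elements: 26
  New max = max(6, 26) = 26

Answer: 26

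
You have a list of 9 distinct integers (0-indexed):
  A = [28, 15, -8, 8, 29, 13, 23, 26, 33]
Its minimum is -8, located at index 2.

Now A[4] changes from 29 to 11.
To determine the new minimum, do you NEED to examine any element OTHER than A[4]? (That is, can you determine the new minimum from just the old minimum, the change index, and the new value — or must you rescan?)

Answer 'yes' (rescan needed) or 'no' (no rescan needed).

Answer: no

Derivation:
Old min = -8 at index 2
Change at index 4: 29 -> 11
Index 4 was NOT the min. New min = min(-8, 11). No rescan of other elements needed.
Needs rescan: no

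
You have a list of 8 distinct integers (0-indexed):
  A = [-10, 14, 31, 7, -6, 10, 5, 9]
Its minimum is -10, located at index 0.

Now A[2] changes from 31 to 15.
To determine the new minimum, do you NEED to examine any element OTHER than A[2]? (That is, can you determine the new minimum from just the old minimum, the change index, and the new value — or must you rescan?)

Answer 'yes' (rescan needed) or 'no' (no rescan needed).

Old min = -10 at index 0
Change at index 2: 31 -> 15
Index 2 was NOT the min. New min = min(-10, 15). No rescan of other elements needed.
Needs rescan: no

Answer: no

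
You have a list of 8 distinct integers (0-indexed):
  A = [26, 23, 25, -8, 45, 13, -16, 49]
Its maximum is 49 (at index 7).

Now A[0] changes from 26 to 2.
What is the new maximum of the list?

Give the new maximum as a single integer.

Old max = 49 (at index 7)
Change: A[0] 26 -> 2
Changed element was NOT the old max.
  New max = max(old_max, new_val) = max(49, 2) = 49

Answer: 49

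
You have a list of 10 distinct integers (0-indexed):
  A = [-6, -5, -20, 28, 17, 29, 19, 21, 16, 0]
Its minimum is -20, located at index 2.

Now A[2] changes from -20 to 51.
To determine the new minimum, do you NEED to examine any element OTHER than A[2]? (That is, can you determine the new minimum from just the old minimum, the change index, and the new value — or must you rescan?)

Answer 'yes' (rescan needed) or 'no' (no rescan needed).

Answer: yes

Derivation:
Old min = -20 at index 2
Change at index 2: -20 -> 51
Index 2 WAS the min and new value 51 > old min -20. Must rescan other elements to find the new min.
Needs rescan: yes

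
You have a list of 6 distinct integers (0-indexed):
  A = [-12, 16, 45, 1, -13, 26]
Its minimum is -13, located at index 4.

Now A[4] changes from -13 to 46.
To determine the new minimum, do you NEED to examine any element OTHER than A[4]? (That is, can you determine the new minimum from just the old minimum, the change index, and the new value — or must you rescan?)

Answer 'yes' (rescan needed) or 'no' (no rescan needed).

Old min = -13 at index 4
Change at index 4: -13 -> 46
Index 4 WAS the min and new value 46 > old min -13. Must rescan other elements to find the new min.
Needs rescan: yes

Answer: yes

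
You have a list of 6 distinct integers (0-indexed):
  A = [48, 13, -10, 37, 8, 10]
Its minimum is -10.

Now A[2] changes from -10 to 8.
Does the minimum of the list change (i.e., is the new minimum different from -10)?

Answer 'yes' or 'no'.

Answer: yes

Derivation:
Old min = -10
Change: A[2] -10 -> 8
Changed element was the min; new min must be rechecked.
New min = 8; changed? yes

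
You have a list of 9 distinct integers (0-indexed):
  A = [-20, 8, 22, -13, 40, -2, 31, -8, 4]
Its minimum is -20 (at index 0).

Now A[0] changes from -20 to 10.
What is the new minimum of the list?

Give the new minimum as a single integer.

Old min = -20 (at index 0)
Change: A[0] -20 -> 10
Changed element WAS the min. Need to check: is 10 still <= all others?
  Min of remaining elements: -13
  New min = min(10, -13) = -13

Answer: -13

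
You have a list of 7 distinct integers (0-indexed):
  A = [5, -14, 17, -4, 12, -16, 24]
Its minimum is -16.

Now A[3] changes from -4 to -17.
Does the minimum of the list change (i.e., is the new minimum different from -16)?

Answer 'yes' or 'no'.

Answer: yes

Derivation:
Old min = -16
Change: A[3] -4 -> -17
Changed element was NOT the min; min changes only if -17 < -16.
New min = -17; changed? yes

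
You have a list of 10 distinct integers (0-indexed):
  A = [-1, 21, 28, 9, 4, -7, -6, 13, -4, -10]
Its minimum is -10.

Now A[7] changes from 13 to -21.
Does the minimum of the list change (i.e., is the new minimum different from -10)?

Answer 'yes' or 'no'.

Old min = -10
Change: A[7] 13 -> -21
Changed element was NOT the min; min changes only if -21 < -10.
New min = -21; changed? yes

Answer: yes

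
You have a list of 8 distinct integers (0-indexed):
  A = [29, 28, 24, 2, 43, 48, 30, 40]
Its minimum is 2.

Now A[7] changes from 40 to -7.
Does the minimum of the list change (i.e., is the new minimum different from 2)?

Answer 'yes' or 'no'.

Old min = 2
Change: A[7] 40 -> -7
Changed element was NOT the min; min changes only if -7 < 2.
New min = -7; changed? yes

Answer: yes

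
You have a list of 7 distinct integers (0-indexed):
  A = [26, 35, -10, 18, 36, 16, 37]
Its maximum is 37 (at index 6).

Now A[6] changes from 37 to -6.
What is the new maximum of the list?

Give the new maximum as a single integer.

Old max = 37 (at index 6)
Change: A[6] 37 -> -6
Changed element WAS the max -> may need rescan.
  Max of remaining elements: 36
  New max = max(-6, 36) = 36

Answer: 36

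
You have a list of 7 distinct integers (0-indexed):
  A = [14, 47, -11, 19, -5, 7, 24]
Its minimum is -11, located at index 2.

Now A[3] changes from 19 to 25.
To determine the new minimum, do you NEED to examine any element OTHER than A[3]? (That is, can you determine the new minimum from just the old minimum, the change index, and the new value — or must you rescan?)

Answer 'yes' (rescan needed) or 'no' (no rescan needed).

Answer: no

Derivation:
Old min = -11 at index 2
Change at index 3: 19 -> 25
Index 3 was NOT the min. New min = min(-11, 25). No rescan of other elements needed.
Needs rescan: no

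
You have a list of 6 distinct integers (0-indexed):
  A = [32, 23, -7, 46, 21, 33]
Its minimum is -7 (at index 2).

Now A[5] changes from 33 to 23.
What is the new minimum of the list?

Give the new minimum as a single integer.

Answer: -7

Derivation:
Old min = -7 (at index 2)
Change: A[5] 33 -> 23
Changed element was NOT the old min.
  New min = min(old_min, new_val) = min(-7, 23) = -7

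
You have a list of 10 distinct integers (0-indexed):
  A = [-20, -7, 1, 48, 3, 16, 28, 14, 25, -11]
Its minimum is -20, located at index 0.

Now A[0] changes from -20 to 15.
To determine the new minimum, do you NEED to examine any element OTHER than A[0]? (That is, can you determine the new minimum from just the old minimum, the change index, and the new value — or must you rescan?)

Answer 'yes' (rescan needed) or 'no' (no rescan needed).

Answer: yes

Derivation:
Old min = -20 at index 0
Change at index 0: -20 -> 15
Index 0 WAS the min and new value 15 > old min -20. Must rescan other elements to find the new min.
Needs rescan: yes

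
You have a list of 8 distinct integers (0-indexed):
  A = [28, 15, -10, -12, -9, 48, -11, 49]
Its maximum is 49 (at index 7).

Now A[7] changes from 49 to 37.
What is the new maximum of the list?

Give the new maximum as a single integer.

Old max = 49 (at index 7)
Change: A[7] 49 -> 37
Changed element WAS the max -> may need rescan.
  Max of remaining elements: 48
  New max = max(37, 48) = 48

Answer: 48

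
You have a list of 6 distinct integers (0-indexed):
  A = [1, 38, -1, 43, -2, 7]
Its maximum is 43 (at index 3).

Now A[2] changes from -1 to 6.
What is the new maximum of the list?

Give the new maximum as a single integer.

Old max = 43 (at index 3)
Change: A[2] -1 -> 6
Changed element was NOT the old max.
  New max = max(old_max, new_val) = max(43, 6) = 43

Answer: 43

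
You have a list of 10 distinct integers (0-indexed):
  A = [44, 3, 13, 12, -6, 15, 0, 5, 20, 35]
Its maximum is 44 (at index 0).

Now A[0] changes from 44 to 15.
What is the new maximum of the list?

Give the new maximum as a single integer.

Answer: 35

Derivation:
Old max = 44 (at index 0)
Change: A[0] 44 -> 15
Changed element WAS the max -> may need rescan.
  Max of remaining elements: 35
  New max = max(15, 35) = 35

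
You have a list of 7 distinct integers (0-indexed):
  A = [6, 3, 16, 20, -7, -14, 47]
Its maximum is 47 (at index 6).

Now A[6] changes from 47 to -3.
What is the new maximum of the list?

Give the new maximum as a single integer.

Answer: 20

Derivation:
Old max = 47 (at index 6)
Change: A[6] 47 -> -3
Changed element WAS the max -> may need rescan.
  Max of remaining elements: 20
  New max = max(-3, 20) = 20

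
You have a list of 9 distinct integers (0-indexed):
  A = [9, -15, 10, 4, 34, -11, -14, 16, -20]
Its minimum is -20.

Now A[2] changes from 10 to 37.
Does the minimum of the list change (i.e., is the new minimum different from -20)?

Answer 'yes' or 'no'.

Old min = -20
Change: A[2] 10 -> 37
Changed element was NOT the min; min changes only if 37 < -20.
New min = -20; changed? no

Answer: no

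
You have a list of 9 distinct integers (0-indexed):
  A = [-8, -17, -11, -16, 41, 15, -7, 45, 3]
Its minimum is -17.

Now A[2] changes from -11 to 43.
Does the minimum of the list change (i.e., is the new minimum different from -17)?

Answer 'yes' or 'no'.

Answer: no

Derivation:
Old min = -17
Change: A[2] -11 -> 43
Changed element was NOT the min; min changes only if 43 < -17.
New min = -17; changed? no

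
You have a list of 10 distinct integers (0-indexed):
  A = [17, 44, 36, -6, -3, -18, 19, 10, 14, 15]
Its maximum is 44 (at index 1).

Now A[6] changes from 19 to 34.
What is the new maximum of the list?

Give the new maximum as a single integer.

Old max = 44 (at index 1)
Change: A[6] 19 -> 34
Changed element was NOT the old max.
  New max = max(old_max, new_val) = max(44, 34) = 44

Answer: 44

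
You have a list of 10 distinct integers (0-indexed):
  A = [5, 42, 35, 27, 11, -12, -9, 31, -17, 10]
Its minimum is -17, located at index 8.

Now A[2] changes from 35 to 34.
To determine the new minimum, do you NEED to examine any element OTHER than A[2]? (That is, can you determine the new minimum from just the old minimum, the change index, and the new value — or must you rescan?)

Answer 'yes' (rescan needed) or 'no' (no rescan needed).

Answer: no

Derivation:
Old min = -17 at index 8
Change at index 2: 35 -> 34
Index 2 was NOT the min. New min = min(-17, 34). No rescan of other elements needed.
Needs rescan: no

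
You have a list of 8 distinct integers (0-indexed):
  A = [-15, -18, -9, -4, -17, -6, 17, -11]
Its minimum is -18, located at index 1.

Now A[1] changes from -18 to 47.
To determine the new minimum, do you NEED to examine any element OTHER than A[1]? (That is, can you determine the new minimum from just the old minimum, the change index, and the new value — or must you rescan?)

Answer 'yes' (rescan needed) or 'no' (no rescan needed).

Answer: yes

Derivation:
Old min = -18 at index 1
Change at index 1: -18 -> 47
Index 1 WAS the min and new value 47 > old min -18. Must rescan other elements to find the new min.
Needs rescan: yes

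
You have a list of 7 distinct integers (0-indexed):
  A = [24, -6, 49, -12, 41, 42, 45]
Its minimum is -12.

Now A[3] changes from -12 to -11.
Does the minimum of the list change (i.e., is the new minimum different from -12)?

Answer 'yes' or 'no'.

Answer: yes

Derivation:
Old min = -12
Change: A[3] -12 -> -11
Changed element was the min; new min must be rechecked.
New min = -11; changed? yes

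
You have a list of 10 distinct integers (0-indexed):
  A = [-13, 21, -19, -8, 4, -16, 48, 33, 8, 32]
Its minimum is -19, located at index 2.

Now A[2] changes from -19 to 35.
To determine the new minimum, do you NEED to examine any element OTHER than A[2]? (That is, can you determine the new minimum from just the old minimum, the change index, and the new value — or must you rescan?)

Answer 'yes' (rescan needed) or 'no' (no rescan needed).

Answer: yes

Derivation:
Old min = -19 at index 2
Change at index 2: -19 -> 35
Index 2 WAS the min and new value 35 > old min -19. Must rescan other elements to find the new min.
Needs rescan: yes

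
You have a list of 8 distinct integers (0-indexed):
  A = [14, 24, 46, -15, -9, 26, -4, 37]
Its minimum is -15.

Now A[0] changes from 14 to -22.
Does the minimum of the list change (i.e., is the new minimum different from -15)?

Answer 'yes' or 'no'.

Old min = -15
Change: A[0] 14 -> -22
Changed element was NOT the min; min changes only if -22 < -15.
New min = -22; changed? yes

Answer: yes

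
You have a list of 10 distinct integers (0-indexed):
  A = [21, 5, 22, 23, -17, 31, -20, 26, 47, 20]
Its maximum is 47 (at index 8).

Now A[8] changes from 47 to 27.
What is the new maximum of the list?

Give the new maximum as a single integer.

Answer: 31

Derivation:
Old max = 47 (at index 8)
Change: A[8] 47 -> 27
Changed element WAS the max -> may need rescan.
  Max of remaining elements: 31
  New max = max(27, 31) = 31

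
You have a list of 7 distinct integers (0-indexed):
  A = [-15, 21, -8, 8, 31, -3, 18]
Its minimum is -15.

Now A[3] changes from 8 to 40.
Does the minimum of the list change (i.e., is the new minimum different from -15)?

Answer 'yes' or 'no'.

Old min = -15
Change: A[3] 8 -> 40
Changed element was NOT the min; min changes only if 40 < -15.
New min = -15; changed? no

Answer: no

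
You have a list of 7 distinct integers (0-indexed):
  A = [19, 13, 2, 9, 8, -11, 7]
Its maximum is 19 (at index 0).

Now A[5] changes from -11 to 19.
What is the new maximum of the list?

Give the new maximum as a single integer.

Answer: 19

Derivation:
Old max = 19 (at index 0)
Change: A[5] -11 -> 19
Changed element was NOT the old max.
  New max = max(old_max, new_val) = max(19, 19) = 19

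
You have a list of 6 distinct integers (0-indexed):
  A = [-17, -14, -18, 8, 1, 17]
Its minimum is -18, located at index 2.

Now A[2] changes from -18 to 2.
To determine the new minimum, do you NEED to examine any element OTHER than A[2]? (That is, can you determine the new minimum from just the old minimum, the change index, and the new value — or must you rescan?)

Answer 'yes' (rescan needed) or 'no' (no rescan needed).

Old min = -18 at index 2
Change at index 2: -18 -> 2
Index 2 WAS the min and new value 2 > old min -18. Must rescan other elements to find the new min.
Needs rescan: yes

Answer: yes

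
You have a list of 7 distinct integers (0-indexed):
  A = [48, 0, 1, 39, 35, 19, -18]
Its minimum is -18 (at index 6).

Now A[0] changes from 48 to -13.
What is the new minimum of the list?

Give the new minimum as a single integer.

Answer: -18

Derivation:
Old min = -18 (at index 6)
Change: A[0] 48 -> -13
Changed element was NOT the old min.
  New min = min(old_min, new_val) = min(-18, -13) = -18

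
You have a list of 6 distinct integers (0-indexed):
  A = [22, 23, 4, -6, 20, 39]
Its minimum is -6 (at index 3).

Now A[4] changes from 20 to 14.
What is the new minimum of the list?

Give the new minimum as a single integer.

Answer: -6

Derivation:
Old min = -6 (at index 3)
Change: A[4] 20 -> 14
Changed element was NOT the old min.
  New min = min(old_min, new_val) = min(-6, 14) = -6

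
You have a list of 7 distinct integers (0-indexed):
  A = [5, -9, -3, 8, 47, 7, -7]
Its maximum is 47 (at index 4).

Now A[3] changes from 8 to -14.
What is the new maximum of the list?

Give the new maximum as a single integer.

Old max = 47 (at index 4)
Change: A[3] 8 -> -14
Changed element was NOT the old max.
  New max = max(old_max, new_val) = max(47, -14) = 47

Answer: 47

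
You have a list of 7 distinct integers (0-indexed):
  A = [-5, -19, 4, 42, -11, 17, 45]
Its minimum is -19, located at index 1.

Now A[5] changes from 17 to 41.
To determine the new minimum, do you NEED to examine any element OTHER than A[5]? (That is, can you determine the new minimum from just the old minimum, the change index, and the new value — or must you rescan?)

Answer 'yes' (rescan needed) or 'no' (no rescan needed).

Old min = -19 at index 1
Change at index 5: 17 -> 41
Index 5 was NOT the min. New min = min(-19, 41). No rescan of other elements needed.
Needs rescan: no

Answer: no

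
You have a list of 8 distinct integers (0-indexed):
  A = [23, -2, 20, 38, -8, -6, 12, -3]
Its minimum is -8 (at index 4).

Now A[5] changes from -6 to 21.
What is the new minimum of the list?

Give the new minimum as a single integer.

Answer: -8

Derivation:
Old min = -8 (at index 4)
Change: A[5] -6 -> 21
Changed element was NOT the old min.
  New min = min(old_min, new_val) = min(-8, 21) = -8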